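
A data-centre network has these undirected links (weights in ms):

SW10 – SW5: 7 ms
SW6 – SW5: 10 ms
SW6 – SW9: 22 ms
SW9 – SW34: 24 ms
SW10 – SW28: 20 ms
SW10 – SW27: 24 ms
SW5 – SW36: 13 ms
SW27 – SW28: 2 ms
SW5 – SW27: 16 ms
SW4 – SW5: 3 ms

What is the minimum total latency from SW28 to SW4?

Settle nodes by increasing distance from SW28:
SW28: 0
SW27: 2  (via SW28)
SW5: 18  (via SW27)
SW10: 20  (via SW28)
SW4: 21  (via SW5)
Shortest route: SW28–SW27–SW5–SW4 = 21 ms.

21 ms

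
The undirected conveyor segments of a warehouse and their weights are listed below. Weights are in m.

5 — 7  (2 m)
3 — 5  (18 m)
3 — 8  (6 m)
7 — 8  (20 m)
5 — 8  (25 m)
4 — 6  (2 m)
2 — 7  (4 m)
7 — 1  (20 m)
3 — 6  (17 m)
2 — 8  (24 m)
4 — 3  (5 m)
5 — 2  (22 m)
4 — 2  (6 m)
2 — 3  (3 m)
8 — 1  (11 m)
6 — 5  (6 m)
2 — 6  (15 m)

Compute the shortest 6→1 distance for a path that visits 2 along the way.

Shortest 6→2: 6 → 4 → 2 = 8
Best 2 to 1: 2 → 3 → 8 → 1 costing 20
Total via 2: 8 + 20 = 28 m.

28 m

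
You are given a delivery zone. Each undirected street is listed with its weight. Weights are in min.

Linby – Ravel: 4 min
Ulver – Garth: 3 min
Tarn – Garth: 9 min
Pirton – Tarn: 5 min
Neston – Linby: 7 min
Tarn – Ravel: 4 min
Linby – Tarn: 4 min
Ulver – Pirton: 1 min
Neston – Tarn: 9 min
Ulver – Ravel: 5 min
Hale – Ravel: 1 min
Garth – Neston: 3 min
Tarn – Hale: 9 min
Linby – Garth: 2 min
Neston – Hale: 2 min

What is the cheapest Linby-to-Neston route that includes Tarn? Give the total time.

Best Linby to Tarn: Linby → Tarn costing 4
Best Tarn to Neston: Tarn → Ravel → Hale → Neston costing 7
Total via Tarn: 4 + 7 = 11 min.

11 min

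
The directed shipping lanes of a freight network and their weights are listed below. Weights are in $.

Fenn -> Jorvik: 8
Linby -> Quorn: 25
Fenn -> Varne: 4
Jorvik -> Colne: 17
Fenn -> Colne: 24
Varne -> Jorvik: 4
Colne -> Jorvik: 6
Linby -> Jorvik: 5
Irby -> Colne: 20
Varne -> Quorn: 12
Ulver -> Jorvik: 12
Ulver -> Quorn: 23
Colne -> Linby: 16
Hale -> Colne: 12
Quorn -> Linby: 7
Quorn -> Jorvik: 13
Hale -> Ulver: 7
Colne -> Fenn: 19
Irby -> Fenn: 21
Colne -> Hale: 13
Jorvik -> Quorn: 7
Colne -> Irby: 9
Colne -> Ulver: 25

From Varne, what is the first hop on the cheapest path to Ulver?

Jorvik

Enumerating some paths:
Varne - Jorvik - Colne - Hale - Ulver: 4+17+13+7 = 41
Varne - Jorvik - Colne - Ulver: 4+17+25 = 46
Cheapest is Varne - Jorvik - Colne - Hale - Ulver at $41.
So from Varne the first move is to Jorvik.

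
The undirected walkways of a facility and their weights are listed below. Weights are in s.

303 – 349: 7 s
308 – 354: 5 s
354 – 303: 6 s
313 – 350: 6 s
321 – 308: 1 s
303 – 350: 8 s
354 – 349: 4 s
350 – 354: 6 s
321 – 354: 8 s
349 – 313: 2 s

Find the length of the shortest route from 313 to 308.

11 s

Candidate routes:
313–349–354–321–308: 2+4+8+1 = 15
313–349–354–308: 2+4+5 = 11
313–350–354–308: 6+6+5 = 17
313–349–303–354–308: 2+7+6+5 = 20
Cheapest is 313–349–354–308 at 11 s.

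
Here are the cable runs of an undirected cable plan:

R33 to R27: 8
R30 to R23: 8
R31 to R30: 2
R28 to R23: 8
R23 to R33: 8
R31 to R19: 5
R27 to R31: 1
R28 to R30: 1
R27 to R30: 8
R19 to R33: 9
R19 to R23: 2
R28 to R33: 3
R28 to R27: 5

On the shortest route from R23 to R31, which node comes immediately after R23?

Enumerating some paths:
R23 - R30 - R31: 8+2 = 10
R23 - R19 - R31: 2+5 = 7
Cheapest is R23 - R19 - R31 at 7.
So from R23 the first move is to R19.

R19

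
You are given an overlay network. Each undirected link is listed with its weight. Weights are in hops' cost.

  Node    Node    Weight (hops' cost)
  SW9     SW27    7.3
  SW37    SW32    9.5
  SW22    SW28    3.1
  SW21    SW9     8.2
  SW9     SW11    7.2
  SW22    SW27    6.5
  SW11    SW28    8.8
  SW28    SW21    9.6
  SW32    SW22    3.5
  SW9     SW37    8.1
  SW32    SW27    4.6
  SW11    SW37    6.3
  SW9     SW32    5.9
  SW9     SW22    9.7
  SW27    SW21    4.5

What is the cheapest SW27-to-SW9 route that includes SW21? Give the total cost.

Best SW27 to SW21: SW27 → SW21 costing 4.5
Shortest SW21→SW9: SW21 → SW9 = 8.2
Total via SW21: 4.5 + 8.2 = 12.7 hops' cost.

12.7 hops' cost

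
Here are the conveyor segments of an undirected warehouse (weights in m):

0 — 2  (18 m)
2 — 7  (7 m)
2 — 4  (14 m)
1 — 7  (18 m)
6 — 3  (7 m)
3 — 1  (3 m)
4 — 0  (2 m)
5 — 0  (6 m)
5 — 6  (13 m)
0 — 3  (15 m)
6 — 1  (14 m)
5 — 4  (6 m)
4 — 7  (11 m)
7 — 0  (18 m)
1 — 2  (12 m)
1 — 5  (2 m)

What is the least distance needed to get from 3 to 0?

11 m

Compare a few routes:
3–1–5–0: 3+2+6 = 11
3–1–5–4–0: 3+2+6+2 = 13
The minimum is 11 m via 3–1–5–0.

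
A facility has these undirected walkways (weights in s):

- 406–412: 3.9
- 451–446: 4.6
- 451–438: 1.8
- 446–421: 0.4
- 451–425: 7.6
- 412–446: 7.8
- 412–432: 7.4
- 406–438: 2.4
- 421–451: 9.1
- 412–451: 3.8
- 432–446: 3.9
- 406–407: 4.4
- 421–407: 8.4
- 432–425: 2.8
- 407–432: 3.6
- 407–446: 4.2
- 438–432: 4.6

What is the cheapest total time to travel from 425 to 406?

Running Dijkstra from 425:
425: 0
432: 2.8  (via 425)
407: 6.4  (via 432)
446: 6.7  (via 432)
421: 7.1  (via 446)
438: 7.4  (via 432)
451: 7.6  (via 425)
406: 9.8  (via 438)
Shortest route: 425 → 432 → 438 → 406 = 9.8 s.

9.8 s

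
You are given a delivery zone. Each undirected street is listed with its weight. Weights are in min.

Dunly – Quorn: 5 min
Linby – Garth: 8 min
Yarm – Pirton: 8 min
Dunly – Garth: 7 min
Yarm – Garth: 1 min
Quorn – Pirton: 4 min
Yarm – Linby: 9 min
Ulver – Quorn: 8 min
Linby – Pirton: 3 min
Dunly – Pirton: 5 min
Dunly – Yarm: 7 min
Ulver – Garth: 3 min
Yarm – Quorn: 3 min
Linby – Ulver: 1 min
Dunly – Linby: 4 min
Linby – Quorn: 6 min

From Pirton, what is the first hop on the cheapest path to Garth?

Enumerating some paths:
Pirton - Linby - Ulver - Garth: 3+1+3 = 7
Pirton - Yarm - Garth: 8+1 = 9
Pirton - Quorn - Yarm - Garth: 4+3+1 = 8
Cheapest is Pirton - Linby - Ulver - Garth at 7 min.
So from Pirton the first move is to Linby.

Linby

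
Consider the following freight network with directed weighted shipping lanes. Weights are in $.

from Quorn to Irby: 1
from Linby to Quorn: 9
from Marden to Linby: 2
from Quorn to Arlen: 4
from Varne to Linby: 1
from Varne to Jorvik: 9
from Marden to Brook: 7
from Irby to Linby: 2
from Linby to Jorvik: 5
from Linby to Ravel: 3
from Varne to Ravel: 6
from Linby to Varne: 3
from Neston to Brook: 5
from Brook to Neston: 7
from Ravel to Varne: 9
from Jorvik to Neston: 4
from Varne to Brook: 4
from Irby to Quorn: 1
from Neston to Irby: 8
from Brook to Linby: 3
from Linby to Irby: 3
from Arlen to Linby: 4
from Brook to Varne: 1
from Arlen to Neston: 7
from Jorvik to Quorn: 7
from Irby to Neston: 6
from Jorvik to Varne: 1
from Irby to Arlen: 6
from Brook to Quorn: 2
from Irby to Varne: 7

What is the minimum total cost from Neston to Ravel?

$10

Compare a few routes:
Neston–Brook–Varne–Linby–Ravel: 5+1+1+3 = 10
Neston–Brook–Varne–Ravel: 5+1+6 = 12
Neston–Brook–Linby–Ravel: 5+3+3 = 11
Cheapest is Neston–Brook–Varne–Linby–Ravel at $10.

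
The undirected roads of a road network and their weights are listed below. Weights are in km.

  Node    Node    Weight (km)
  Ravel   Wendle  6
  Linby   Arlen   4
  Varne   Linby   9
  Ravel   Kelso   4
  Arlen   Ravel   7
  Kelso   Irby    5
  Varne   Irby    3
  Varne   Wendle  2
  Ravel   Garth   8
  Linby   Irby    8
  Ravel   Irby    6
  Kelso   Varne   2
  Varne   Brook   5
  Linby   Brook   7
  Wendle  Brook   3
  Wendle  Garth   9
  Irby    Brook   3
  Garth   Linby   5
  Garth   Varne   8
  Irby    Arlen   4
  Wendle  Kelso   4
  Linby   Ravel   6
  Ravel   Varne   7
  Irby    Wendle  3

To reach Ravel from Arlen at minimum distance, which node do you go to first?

Ravel

Candidate routes:
Arlen → Irby → Kelso → Ravel: 4+5+4 = 13
Arlen → Irby → Ravel: 4+6 = 10
Arlen → Ravel: 7 = 7
Arlen → Linby → Ravel: 4+6 = 10
The minimum is 7 km via Arlen → Ravel.
So from Arlen the first move is to Ravel.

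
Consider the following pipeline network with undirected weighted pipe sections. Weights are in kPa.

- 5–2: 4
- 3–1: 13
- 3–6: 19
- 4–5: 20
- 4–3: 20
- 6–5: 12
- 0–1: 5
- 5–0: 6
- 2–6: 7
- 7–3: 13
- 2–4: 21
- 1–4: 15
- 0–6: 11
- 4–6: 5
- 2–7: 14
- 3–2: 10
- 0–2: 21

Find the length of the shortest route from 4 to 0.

Candidate routes:
4 → 1 → 0: 15+5 = 20
4 → 6 → 0: 5+11 = 16
The minimum is 16 kPa via 4 → 6 → 0.

16 kPa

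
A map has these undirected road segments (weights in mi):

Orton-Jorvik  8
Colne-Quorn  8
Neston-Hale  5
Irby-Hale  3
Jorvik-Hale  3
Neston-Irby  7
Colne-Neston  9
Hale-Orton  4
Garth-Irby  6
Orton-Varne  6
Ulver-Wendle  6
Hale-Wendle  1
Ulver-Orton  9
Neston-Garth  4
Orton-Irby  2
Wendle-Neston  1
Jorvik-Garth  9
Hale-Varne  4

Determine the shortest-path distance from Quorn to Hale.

Running Dijkstra from Quorn:
Quorn: 0
Colne: 8  (via Quorn)
Neston: 17  (via Colne)
Wendle: 18  (via Neston)
Hale: 19  (via Wendle)
Shortest route: Quorn–Colne–Neston–Wendle–Hale = 19 mi.

19 mi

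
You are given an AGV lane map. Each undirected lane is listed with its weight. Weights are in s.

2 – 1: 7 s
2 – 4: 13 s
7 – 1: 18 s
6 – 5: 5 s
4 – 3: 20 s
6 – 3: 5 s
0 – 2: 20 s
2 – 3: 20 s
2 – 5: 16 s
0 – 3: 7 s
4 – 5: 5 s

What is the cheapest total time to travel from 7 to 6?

46 s

Enumerating some paths:
7 - 1 - 2 - 4 - 5 - 6: 18+7+13+5+5 = 48
7 - 1 - 2 - 3 - 6: 18+7+20+5 = 50
7 - 1 - 2 - 5 - 6: 18+7+16+5 = 46
7 - 1 - 2 - 0 - 3 - 6: 18+7+20+7+5 = 57
Cheapest is 7 - 1 - 2 - 5 - 6 at 46 s.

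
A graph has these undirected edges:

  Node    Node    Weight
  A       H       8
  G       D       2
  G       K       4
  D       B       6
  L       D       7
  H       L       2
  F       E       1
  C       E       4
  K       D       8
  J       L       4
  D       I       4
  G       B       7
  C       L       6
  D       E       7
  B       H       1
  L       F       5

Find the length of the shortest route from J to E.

Candidate routes:
J → L → D → E: 4+7+7 = 18
J → L → F → E: 4+5+1 = 10
J → L → C → E: 4+6+4 = 14
J → L → H → B → D → E: 4+2+1+6+7 = 20
The minimum is 10 via J → L → F → E.

10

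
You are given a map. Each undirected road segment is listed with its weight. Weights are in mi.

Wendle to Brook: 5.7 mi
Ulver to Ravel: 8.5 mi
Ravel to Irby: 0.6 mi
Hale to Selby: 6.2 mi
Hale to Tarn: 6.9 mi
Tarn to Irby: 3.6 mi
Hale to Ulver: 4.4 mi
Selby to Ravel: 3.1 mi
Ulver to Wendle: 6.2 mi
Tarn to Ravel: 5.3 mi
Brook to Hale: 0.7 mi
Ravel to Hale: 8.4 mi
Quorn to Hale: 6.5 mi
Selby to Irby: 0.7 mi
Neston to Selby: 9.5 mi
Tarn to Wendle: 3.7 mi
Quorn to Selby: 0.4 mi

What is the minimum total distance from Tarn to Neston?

13.8 mi

Settle nodes by increasing distance from Tarn:
Tarn: 0
Irby: 3.6  (via Tarn)
Wendle: 3.7  (via Tarn)
Ravel: 4.2  (via Irby)
Selby: 4.3  (via Irby)
Quorn: 4.7  (via Selby)
Hale: 6.9  (via Tarn)
Brook: 7.6  (via Hale)
Ulver: 9.9  (via Wendle)
Neston: 13.8  (via Selby)
Shortest route: Tarn–Irby–Selby–Neston = 13.8 mi.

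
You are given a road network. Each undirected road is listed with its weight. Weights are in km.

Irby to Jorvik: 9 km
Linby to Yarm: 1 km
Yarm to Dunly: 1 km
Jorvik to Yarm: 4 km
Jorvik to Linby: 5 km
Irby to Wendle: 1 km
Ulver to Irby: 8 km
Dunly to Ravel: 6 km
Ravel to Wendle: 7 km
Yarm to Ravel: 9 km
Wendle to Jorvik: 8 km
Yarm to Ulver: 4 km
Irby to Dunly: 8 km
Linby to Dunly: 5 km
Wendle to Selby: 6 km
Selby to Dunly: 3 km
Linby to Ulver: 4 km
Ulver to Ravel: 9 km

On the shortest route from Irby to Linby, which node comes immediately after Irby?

Dunly

Compare a few routes:
Irby - Ulver - Linby: 8+4 = 12
Irby - Wendle - Selby - Dunly - Yarm - Linby: 1+6+3+1+1 = 12
Irby - Dunly - Linby: 8+5 = 13
Irby - Dunly - Yarm - Linby: 8+1+1 = 10
Cheapest is Irby - Dunly - Yarm - Linby at 10 km.
So from Irby the first move is to Dunly.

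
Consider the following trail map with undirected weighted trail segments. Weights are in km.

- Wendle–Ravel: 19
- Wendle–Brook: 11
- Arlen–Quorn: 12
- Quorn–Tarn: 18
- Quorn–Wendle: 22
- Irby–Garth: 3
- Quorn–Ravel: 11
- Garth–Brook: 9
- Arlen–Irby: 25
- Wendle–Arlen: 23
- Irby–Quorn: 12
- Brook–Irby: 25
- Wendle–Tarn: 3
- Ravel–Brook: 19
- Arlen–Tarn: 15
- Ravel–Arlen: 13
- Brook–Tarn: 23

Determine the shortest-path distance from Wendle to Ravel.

19 km

Enumerating some paths:
Wendle–Tarn–Arlen–Ravel: 3+15+13 = 31
Wendle–Ravel: 19 = 19
Wendle–Brook–Ravel: 11+19 = 30
Cheapest is Wendle–Ravel at 19 km.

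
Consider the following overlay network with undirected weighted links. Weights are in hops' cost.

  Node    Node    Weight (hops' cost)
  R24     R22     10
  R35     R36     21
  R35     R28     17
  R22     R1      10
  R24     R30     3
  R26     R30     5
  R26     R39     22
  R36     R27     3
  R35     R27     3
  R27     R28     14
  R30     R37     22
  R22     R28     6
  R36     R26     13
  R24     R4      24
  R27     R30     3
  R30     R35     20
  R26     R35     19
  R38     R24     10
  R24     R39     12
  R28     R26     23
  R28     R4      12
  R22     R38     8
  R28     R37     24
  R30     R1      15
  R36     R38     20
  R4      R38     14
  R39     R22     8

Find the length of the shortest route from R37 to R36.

28 hops' cost

Running Dijkstra from R37:
R37: 0
R30: 22  (via R37)
R28: 24  (via R37)
R27: 25  (via R30)
R24: 25  (via R30)
R26: 27  (via R30)
R35: 28  (via R27)
R36: 28  (via R27)
Shortest route: R37–R30–R27–R36 = 28 hops' cost.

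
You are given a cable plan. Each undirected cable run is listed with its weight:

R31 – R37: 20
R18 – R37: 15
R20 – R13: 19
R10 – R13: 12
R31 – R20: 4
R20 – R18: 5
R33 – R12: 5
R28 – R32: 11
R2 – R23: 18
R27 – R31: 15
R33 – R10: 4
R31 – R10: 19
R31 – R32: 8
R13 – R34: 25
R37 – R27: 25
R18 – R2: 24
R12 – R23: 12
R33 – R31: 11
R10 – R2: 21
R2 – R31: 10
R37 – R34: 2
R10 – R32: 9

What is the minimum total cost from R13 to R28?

Settle nodes by increasing distance from R13:
R13: 0
R10: 12  (via R13)
R33: 16  (via R10)
R20: 19  (via R13)
R32: 21  (via R10)
R12: 21  (via R33)
R31: 23  (via R20)
R18: 24  (via R20)
R34: 25  (via R13)
R37: 27  (via R34)
R28: 32  (via R32)
Shortest route: R13 → R10 → R32 → R28 = 32.

32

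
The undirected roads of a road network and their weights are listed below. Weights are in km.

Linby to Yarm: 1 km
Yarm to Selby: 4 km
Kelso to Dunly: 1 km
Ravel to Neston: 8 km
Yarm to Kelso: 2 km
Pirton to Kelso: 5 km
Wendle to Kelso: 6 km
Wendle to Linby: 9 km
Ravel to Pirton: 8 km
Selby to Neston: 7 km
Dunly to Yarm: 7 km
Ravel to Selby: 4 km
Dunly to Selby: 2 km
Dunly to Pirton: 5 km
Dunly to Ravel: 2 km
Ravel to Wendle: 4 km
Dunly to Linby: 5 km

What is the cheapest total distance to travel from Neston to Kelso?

10 km

Settle nodes by increasing distance from Neston:
Neston: 0
Selby: 7  (via Neston)
Ravel: 8  (via Neston)
Dunly: 9  (via Selby)
Kelso: 10  (via Dunly)
Shortest route: Neston → Selby → Dunly → Kelso = 10 km.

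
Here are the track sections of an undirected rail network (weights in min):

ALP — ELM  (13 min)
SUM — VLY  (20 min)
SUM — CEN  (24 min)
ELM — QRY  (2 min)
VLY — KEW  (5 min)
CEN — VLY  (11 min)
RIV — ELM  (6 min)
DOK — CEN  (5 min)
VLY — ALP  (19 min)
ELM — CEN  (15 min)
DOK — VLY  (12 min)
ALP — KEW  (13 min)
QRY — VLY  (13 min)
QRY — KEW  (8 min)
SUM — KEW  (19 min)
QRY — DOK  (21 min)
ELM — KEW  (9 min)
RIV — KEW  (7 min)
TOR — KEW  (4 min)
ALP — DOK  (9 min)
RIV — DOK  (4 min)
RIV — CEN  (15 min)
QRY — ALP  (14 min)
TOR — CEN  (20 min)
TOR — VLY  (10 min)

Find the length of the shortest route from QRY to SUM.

Candidate routes:
QRY → VLY → SUM: 13+20 = 33
QRY → KEW → VLY → SUM: 8+5+20 = 33
QRY → KEW → SUM: 8+19 = 27
QRY → ELM → KEW → SUM: 2+9+19 = 30
Cheapest is QRY → KEW → SUM at 27 min.

27 min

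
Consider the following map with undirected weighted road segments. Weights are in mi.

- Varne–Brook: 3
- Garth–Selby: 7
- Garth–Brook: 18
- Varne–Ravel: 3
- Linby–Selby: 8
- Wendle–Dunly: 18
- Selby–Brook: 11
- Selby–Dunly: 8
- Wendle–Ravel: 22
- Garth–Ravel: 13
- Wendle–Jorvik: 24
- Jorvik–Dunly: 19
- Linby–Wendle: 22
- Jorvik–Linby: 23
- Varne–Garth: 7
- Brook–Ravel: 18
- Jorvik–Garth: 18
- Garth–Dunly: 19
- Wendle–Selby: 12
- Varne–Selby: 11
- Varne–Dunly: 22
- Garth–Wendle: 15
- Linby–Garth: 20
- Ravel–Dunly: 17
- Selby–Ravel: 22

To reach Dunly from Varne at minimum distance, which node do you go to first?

Selby

Enumerating some paths:
Varne–Selby–Dunly: 11+8 = 19
Varne–Ravel–Dunly: 3+17 = 20
Varne–Garth–Selby–Dunly: 7+7+8 = 22
Cheapest is Varne–Selby–Dunly at 19 mi.
So from Varne the first move is to Selby.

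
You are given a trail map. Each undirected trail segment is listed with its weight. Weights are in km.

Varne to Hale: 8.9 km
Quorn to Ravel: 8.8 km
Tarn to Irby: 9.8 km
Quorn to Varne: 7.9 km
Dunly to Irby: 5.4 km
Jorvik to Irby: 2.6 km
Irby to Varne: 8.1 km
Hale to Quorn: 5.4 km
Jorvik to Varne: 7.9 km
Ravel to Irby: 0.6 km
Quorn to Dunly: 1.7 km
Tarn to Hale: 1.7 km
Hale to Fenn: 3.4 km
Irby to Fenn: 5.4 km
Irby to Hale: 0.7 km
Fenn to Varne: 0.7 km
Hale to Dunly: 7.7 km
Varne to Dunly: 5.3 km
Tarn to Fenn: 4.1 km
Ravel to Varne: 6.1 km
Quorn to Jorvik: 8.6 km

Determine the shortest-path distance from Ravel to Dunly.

Settle nodes by increasing distance from Ravel:
Ravel: 0
Irby: 0.6  (via Ravel)
Hale: 1.3  (via Irby)
Tarn: 3  (via Hale)
Jorvik: 3.2  (via Irby)
Fenn: 4.7  (via Hale)
Varne: 5.4  (via Fenn)
Dunly: 6  (via Irby)
Shortest route: Ravel → Irby → Dunly = 6 km.

6 km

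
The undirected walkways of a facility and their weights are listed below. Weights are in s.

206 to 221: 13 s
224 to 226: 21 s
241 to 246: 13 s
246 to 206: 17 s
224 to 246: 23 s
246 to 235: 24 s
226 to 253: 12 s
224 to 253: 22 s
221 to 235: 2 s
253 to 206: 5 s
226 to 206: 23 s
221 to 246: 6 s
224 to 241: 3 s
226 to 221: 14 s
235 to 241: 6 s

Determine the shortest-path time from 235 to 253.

Candidate routes:
235 → 221 → 246 → 206 → 253: 2+6+17+5 = 30
235 → 221 → 226 → 253: 2+14+12 = 28
235 → 221 → 206 → 253: 2+13+5 = 20
The minimum is 20 s via 235 → 221 → 206 → 253.

20 s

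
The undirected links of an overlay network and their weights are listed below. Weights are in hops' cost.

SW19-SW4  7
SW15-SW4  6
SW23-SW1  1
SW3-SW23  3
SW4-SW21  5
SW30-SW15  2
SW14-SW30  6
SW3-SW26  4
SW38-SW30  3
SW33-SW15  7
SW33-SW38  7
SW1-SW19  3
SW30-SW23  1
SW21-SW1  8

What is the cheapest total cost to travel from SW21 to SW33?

18 hops' cost

Settle nodes by increasing distance from SW21:
SW21: 0
SW4: 5  (via SW21)
SW1: 8  (via SW21)
SW23: 9  (via SW1)
SW30: 10  (via SW23)
SW15: 11  (via SW4)
SW19: 11  (via SW1)
SW3: 12  (via SW23)
SW38: 13  (via SW30)
SW26: 16  (via SW3)
SW14: 16  (via SW30)
SW33: 18  (via SW15)
Shortest route: SW21–SW4–SW15–SW33 = 18 hops' cost.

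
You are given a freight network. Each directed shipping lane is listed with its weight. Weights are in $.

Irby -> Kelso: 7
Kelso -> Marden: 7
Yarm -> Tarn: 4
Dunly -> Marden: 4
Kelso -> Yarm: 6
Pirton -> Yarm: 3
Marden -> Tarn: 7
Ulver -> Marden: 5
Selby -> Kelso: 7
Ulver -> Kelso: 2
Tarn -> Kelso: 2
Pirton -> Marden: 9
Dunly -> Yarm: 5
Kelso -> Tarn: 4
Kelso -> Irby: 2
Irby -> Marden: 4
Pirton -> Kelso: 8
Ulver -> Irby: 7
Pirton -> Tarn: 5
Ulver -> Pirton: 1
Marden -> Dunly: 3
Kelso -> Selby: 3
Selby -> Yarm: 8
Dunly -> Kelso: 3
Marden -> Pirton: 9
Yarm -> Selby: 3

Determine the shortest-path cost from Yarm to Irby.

$8

Settle nodes by increasing distance from Yarm:
Yarm: 0
Selby: 3  (via Yarm)
Tarn: 4  (via Yarm)
Kelso: 6  (via Tarn)
Irby: 8  (via Kelso)
Shortest route: Yarm–Tarn–Kelso–Irby = $8.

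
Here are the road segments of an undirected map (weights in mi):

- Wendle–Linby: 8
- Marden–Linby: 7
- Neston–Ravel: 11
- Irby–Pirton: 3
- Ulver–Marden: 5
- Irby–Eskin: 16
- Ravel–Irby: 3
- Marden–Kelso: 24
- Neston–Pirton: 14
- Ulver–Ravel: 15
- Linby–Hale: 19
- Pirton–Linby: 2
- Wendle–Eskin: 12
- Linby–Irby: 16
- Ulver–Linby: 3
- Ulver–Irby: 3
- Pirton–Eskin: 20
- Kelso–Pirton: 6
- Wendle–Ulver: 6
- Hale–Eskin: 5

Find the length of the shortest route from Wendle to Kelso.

16 mi

Shortest distances from Wendle:
Wendle: 0
Ulver: 6  (via Wendle)
Linby: 8  (via Wendle)
Irby: 9  (via Ulver)
Pirton: 10  (via Linby)
Marden: 11  (via Ulver)
Ravel: 12  (via Irby)
Eskin: 12  (via Wendle)
Kelso: 16  (via Pirton)
Shortest route: Wendle–Linby–Pirton–Kelso = 16 mi.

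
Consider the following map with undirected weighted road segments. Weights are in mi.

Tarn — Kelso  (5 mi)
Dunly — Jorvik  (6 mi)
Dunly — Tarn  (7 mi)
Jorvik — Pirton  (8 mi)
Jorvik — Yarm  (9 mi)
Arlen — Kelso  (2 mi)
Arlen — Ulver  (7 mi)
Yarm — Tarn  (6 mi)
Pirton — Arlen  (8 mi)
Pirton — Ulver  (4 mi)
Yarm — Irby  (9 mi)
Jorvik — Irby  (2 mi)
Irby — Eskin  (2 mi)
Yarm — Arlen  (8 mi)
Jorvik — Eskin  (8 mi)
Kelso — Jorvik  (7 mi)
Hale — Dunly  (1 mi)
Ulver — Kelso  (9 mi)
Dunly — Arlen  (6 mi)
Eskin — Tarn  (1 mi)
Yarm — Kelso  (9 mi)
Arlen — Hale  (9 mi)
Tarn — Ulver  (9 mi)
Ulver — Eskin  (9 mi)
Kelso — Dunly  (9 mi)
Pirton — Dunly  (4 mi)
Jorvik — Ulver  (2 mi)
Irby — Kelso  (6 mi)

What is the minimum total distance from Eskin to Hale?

9 mi

Running Dijkstra from Eskin:
Eskin: 0
Tarn: 1  (via Eskin)
Irby: 2  (via Eskin)
Jorvik: 4  (via Irby)
Kelso: 6  (via Tarn)
Ulver: 6  (via Jorvik)
Yarm: 7  (via Tarn)
Dunly: 8  (via Tarn)
Arlen: 8  (via Kelso)
Hale: 9  (via Dunly)
Shortest route: Eskin–Tarn–Dunly–Hale = 9 mi.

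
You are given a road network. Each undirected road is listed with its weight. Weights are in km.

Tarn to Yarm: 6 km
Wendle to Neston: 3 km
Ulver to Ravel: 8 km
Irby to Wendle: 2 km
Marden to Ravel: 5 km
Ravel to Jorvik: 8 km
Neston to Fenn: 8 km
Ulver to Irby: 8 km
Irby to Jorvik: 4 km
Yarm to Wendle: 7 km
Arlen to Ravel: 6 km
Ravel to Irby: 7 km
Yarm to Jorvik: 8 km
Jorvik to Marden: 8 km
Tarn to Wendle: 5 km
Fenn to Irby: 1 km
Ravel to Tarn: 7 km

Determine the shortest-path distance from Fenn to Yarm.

10 km

Running Dijkstra from Fenn:
Fenn: 0
Irby: 1  (via Fenn)
Wendle: 3  (via Irby)
Jorvik: 5  (via Irby)
Neston: 6  (via Wendle)
Tarn: 8  (via Wendle)
Ravel: 8  (via Irby)
Ulver: 9  (via Irby)
Yarm: 10  (via Wendle)
Shortest route: Fenn–Irby–Wendle–Yarm = 10 km.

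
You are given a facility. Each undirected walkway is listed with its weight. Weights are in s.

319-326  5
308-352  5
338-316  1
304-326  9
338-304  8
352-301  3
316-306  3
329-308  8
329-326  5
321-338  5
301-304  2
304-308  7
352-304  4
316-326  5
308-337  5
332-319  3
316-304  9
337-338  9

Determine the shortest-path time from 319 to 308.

18 s

Compare a few routes:
319 - 326 - 304 - 308: 5+9+7 = 21
319 - 326 - 304 - 352 - 308: 5+9+4+5 = 23
319 - 326 - 329 - 308: 5+5+8 = 18
Cheapest is 319 - 326 - 329 - 308 at 18 s.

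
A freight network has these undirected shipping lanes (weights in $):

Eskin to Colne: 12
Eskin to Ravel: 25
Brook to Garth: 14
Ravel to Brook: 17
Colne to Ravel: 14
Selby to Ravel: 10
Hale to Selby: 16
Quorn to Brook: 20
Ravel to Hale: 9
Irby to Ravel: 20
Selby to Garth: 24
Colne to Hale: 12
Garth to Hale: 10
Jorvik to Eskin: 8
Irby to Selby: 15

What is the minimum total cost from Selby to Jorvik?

$43

Candidate routes:
Selby–Ravel–Colne–Eskin–Jorvik: 10+14+12+8 = 44
Selby–Ravel–Eskin–Jorvik: 10+25+8 = 43
The minimum is $43 via Selby–Ravel–Eskin–Jorvik.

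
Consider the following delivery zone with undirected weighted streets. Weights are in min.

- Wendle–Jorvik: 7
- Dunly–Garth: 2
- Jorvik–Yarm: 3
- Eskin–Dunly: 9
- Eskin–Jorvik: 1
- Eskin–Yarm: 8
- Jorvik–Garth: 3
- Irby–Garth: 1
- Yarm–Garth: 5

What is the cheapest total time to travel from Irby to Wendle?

Running Dijkstra from Irby:
Irby: 0
Garth: 1  (via Irby)
Dunly: 3  (via Garth)
Jorvik: 4  (via Garth)
Eskin: 5  (via Jorvik)
Yarm: 6  (via Garth)
Wendle: 11  (via Jorvik)
Shortest route: Irby → Garth → Jorvik → Wendle = 11 min.

11 min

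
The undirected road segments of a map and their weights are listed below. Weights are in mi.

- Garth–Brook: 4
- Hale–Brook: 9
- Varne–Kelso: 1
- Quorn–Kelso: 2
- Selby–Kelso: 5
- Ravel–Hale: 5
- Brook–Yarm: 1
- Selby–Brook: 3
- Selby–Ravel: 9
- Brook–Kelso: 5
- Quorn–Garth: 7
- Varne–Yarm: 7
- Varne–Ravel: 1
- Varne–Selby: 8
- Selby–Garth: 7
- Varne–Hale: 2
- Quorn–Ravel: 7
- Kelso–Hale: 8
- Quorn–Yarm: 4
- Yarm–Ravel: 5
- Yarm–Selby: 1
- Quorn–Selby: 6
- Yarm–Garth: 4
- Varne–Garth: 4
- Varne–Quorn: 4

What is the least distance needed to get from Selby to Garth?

5 mi

Shortest distances from Selby:
Selby: 0
Yarm: 1  (via Selby)
Brook: 2  (via Yarm)
Kelso: 5  (via Selby)
Quorn: 5  (via Yarm)
Garth: 5  (via Yarm)
Shortest route: Selby–Yarm–Garth = 5 mi.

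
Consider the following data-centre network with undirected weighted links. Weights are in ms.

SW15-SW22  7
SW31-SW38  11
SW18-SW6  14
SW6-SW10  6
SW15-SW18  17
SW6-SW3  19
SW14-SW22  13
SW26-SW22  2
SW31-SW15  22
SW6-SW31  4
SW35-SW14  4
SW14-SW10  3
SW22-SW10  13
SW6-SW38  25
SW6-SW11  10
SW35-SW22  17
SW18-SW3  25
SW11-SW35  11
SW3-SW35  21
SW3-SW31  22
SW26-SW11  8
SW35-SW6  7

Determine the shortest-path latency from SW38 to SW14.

Enumerating some paths:
SW38 - SW6 - SW10 - SW14: 25+6+3 = 34
SW38 - SW31 - SW6 - SW10 - SW14: 11+4+6+3 = 24
SW38 - SW31 - SW6 - SW35 - SW14: 11+4+7+4 = 26
SW38 - SW6 - SW35 - SW14: 25+7+4 = 36
The minimum is 24 ms via SW38 - SW31 - SW6 - SW10 - SW14.

24 ms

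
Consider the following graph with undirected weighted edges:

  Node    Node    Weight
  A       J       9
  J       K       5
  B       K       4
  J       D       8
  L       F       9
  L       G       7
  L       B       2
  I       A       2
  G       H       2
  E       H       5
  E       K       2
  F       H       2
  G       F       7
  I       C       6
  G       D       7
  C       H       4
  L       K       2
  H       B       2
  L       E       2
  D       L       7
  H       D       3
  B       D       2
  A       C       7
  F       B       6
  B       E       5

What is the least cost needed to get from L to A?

15

Enumerating some paths:
L–B–H–C–A: 2+2+4+7 = 15
L–K–J–A: 2+5+9 = 16
The minimum is 15 via L–B–H–C–A.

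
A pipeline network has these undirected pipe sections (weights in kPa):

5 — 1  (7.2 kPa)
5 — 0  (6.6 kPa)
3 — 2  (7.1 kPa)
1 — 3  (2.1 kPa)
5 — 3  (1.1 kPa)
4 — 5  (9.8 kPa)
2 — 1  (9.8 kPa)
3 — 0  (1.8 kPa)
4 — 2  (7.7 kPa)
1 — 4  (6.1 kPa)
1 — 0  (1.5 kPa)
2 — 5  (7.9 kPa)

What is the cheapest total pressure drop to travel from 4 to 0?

Candidate routes:
4 → 1 → 0: 6.1+1.5 = 7.6
4 → 1 → 3 → 0: 6.1+2.1+1.8 = 10
4 → 5 → 3 → 1 → 0: 9.8+1.1+2.1+1.5 = 14.5
4 → 5 → 3 → 0: 9.8+1.1+1.8 = 12.7
The minimum is 7.6 kPa via 4 → 1 → 0.

7.6 kPa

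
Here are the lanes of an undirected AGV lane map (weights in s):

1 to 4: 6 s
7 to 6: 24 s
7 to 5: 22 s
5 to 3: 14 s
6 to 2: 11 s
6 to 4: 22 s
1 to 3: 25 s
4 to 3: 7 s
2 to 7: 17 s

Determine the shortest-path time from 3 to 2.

40 s

Candidate routes:
3 - 5 - 7 - 2: 14+22+17 = 53
3 - 1 - 4 - 6 - 2: 25+6+22+11 = 64
3 - 4 - 6 - 2: 7+22+11 = 40
3 - 4 - 6 - 7 - 2: 7+22+24+17 = 70
Cheapest is 3 - 4 - 6 - 2 at 40 s.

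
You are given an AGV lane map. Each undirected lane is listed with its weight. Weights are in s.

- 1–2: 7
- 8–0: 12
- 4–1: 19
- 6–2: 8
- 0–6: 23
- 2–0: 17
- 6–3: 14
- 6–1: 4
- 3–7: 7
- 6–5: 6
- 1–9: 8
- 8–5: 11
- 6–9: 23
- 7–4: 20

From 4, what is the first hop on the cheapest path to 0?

Candidate routes:
4 → 1 → 6 → 0: 19+4+23 = 46
4 → 1 → 2 → 0: 19+7+17 = 43
Cheapest is 4 → 1 → 2 → 0 at 43 s.
So from 4 the first move is to 1.

1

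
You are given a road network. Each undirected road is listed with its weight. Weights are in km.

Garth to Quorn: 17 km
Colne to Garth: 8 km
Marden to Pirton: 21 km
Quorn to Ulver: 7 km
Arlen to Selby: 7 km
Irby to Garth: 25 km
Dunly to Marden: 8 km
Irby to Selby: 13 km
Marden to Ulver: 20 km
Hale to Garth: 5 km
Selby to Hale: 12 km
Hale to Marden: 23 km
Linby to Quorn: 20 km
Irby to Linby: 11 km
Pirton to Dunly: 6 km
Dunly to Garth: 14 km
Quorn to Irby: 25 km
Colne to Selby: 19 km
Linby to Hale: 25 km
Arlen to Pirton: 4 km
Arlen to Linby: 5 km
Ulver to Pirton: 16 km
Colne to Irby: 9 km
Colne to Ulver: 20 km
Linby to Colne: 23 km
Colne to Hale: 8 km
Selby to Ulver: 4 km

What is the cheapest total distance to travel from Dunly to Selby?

17 km

Settle nodes by increasing distance from Dunly:
Dunly: 0
Pirton: 6  (via Dunly)
Marden: 8  (via Dunly)
Arlen: 10  (via Pirton)
Garth: 14  (via Dunly)
Linby: 15  (via Arlen)
Selby: 17  (via Arlen)
Shortest route: Dunly–Pirton–Arlen–Selby = 17 km.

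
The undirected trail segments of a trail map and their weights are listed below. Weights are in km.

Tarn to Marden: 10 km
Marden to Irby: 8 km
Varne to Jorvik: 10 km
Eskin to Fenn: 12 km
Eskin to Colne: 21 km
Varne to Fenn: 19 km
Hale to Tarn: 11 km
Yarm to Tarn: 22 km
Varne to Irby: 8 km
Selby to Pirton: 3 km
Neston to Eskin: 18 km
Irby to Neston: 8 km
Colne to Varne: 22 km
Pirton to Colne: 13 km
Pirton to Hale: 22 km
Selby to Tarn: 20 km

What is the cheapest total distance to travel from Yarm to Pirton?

Shortest distances from Yarm:
Yarm: 0
Tarn: 22  (via Yarm)
Marden: 32  (via Tarn)
Hale: 33  (via Tarn)
Irby: 40  (via Marden)
Selby: 42  (via Tarn)
Pirton: 45  (via Selby)
Shortest route: Yarm → Tarn → Selby → Pirton = 45 km.

45 km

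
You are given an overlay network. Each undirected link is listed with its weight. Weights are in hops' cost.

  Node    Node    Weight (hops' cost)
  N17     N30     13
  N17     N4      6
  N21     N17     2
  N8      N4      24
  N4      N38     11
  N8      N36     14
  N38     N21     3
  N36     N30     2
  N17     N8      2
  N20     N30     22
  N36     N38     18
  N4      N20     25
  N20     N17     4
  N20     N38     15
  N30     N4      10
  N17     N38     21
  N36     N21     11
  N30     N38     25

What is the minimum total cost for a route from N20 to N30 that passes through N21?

Shortest N20→N21: N20–N17–N21 = 6
Shortest N21→N30: N21–N36–N30 = 13
Total via N21: 6 + 13 = 19 hops' cost.

19 hops' cost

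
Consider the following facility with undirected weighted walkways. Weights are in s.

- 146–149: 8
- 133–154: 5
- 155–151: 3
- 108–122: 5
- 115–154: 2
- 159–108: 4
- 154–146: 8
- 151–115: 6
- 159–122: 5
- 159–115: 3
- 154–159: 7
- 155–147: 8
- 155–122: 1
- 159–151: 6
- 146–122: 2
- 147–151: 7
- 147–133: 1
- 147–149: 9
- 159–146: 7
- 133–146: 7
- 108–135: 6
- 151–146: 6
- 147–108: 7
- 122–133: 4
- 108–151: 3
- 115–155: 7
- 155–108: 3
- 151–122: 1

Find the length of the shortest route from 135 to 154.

Candidate routes:
135 → 108 → 159 → 154: 6+4+7 = 17
135 → 108 → 151 → 115 → 154: 6+3+6+2 = 17
135 → 108 → 159 → 115 → 154: 6+4+3+2 = 15
135 → 108 → 155 → 115 → 154: 6+3+7+2 = 18
Cheapest is 135 → 108 → 159 → 115 → 154 at 15 s.

15 s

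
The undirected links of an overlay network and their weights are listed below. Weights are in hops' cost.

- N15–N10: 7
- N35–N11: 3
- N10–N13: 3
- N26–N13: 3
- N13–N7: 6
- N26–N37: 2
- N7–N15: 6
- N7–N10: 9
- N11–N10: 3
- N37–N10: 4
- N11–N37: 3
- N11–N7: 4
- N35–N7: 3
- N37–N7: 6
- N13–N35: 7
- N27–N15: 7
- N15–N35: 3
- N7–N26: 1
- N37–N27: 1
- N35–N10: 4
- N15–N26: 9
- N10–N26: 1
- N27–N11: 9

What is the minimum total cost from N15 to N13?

Compare a few routes:
N15 - N10 - N26 - N13: 7+1+3 = 11
N15 - N35 - N7 - N26 - N10 - N13: 3+3+1+1+3 = 11
N15 - N35 - N13: 3+7 = 10
The minimum is 10 hops' cost via N15 - N35 - N13.

10 hops' cost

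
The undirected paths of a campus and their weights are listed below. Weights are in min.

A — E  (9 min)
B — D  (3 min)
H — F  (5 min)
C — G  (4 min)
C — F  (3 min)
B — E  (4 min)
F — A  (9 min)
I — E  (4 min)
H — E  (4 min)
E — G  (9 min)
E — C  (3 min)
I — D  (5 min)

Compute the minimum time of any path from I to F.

Enumerating some paths:
I–E–C–F: 4+3+3 = 10
I–E–G–C–F: 4+9+4+3 = 20
I–D–B–E–C–F: 5+3+4+3+3 = 18
I–E–H–F: 4+4+5 = 13
The minimum is 10 min via I–E–C–F.

10 min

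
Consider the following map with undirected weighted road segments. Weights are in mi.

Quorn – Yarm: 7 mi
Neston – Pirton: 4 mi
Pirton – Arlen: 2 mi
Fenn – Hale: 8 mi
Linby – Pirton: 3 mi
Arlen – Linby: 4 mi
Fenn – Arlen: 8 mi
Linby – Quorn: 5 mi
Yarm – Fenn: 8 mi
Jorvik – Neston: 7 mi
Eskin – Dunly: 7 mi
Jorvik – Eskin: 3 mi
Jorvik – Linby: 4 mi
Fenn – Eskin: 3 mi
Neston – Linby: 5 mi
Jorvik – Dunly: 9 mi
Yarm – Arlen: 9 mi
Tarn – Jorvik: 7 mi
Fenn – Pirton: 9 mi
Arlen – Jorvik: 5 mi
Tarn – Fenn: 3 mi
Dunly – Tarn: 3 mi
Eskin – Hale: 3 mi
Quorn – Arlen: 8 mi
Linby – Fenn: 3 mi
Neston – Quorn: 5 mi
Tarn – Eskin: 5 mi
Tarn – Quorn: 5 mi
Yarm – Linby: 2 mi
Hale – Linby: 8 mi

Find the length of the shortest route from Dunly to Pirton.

Candidate routes:
Dunly–Tarn–Fenn–Pirton: 3+3+9 = 15
Dunly–Tarn–Fenn–Linby–Pirton: 3+3+3+3 = 12
Dunly–Tarn–Fenn–Linby–Arlen–Pirton: 3+3+3+4+2 = 15
Dunly–Tarn–Quorn–Linby–Pirton: 3+5+5+3 = 16
The minimum is 12 mi via Dunly–Tarn–Fenn–Linby–Pirton.

12 mi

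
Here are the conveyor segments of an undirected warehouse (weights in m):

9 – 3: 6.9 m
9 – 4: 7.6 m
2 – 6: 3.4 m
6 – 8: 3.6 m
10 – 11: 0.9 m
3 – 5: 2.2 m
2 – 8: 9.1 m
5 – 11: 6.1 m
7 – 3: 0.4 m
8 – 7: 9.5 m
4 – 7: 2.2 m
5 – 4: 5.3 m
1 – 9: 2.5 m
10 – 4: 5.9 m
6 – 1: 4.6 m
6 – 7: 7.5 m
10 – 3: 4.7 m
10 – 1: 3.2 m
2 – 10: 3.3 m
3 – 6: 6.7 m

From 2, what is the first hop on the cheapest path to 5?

10

Compare a few routes:
2–6–7–3–5: 3.4+7.5+0.4+2.2 = 13.5
2–10–3–5: 3.3+4.7+2.2 = 10.2
2–6–3–5: 3.4+6.7+2.2 = 12.3
2–10–11–5: 3.3+0.9+6.1 = 10.3
The minimum is 10.2 m via 2–10–3–5.
So from 2 the first move is to 10.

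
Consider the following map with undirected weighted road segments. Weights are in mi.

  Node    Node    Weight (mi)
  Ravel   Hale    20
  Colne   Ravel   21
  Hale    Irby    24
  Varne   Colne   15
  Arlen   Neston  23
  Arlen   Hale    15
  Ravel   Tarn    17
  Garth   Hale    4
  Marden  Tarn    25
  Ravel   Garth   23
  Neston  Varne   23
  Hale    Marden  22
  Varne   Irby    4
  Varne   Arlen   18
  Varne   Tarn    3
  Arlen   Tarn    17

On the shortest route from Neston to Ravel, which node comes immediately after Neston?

Varne

Compare a few routes:
Neston → Arlen → Hale → Ravel: 23+15+20 = 58
Neston → Arlen → Tarn → Ravel: 23+17+17 = 57
Neston → Varne → Tarn → Ravel: 23+3+17 = 43
Cheapest is Neston → Varne → Tarn → Ravel at 43 mi.
So from Neston the first move is to Varne.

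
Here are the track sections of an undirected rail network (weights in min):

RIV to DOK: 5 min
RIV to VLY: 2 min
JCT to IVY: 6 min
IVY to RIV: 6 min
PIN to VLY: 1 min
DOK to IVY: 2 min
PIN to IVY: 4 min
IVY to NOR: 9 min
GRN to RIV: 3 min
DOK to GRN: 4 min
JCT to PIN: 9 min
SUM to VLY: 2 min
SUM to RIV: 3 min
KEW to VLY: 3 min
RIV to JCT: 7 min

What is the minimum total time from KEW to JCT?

Running Dijkstra from KEW:
KEW: 0
VLY: 3  (via KEW)
PIN: 4  (via VLY)
SUM: 5  (via VLY)
RIV: 5  (via VLY)
IVY: 8  (via PIN)
GRN: 8  (via RIV)
DOK: 10  (via RIV)
JCT: 12  (via RIV)
Shortest route: KEW → VLY → RIV → JCT = 12 min.

12 min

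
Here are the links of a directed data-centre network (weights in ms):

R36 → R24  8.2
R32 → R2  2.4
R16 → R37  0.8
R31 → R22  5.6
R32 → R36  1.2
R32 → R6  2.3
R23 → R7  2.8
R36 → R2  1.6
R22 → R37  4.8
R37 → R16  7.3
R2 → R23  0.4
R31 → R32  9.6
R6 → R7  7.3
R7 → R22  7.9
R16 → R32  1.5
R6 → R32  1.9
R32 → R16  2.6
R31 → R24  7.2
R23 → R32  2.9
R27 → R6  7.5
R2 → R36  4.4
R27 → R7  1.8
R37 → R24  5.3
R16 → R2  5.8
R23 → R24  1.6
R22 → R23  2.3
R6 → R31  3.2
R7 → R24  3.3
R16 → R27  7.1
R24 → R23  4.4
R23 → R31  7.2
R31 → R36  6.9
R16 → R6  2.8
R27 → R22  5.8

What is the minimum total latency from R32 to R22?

Settle nodes by increasing distance from R32:
R32: 0
R36: 1.2  (via R32)
R6: 2.3  (via R32)
R2: 2.4  (via R32)
R16: 2.6  (via R32)
R23: 2.8  (via R2)
R37: 3.4  (via R16)
R24: 4.4  (via R23)
R31: 5.5  (via R6)
R7: 5.6  (via R23)
R27: 9.7  (via R16)
R22: 11.1  (via R31)
Shortest route: R32 → R6 → R31 → R22 = 11.1 ms.

11.1 ms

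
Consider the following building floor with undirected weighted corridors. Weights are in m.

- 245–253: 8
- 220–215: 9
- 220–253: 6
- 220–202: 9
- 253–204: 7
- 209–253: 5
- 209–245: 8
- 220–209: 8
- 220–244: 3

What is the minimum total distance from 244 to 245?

Settle nodes by increasing distance from 244:
244: 0
220: 3  (via 244)
253: 9  (via 220)
209: 11  (via 220)
215: 12  (via 220)
202: 12  (via 220)
204: 16  (via 253)
245: 17  (via 253)
Shortest route: 244–220–253–245 = 17 m.

17 m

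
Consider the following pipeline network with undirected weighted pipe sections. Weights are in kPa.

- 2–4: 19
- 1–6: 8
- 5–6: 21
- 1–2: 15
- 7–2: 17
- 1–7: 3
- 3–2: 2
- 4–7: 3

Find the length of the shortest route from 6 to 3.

Shortest distances from 6:
6: 0
1: 8  (via 6)
7: 11  (via 1)
4: 14  (via 7)
5: 21  (via 6)
2: 23  (via 1)
3: 25  (via 2)
Shortest route: 6 → 1 → 2 → 3 = 25 kPa.

25 kPa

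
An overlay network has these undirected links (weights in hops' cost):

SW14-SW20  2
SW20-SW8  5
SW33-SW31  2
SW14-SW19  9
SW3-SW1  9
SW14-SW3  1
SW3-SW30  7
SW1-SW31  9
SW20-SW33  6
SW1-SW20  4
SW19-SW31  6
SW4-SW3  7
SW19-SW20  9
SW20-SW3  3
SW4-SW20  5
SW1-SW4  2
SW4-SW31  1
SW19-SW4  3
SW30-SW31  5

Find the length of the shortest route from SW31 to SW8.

Settle nodes by increasing distance from SW31:
SW31: 0
SW4: 1  (via SW31)
SW33: 2  (via SW31)
SW1: 3  (via SW4)
SW19: 4  (via SW4)
SW30: 5  (via SW31)
SW20: 6  (via SW4)
SW3: 8  (via SW4)
SW14: 8  (via SW20)
SW8: 11  (via SW20)
Shortest route: SW31 → SW4 → SW20 → SW8 = 11 hops' cost.

11 hops' cost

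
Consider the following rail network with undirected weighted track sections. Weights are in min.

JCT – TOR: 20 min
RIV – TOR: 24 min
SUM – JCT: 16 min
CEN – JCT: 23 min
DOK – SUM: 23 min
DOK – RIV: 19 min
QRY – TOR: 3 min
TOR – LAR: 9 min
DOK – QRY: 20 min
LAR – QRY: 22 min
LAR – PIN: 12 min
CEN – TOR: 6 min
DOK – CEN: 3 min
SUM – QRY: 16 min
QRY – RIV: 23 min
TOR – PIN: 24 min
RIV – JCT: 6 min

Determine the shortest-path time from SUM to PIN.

Candidate routes:
SUM → QRY → TOR → LAR → PIN: 16+3+9+12 = 40
SUM → QRY → TOR → PIN: 16+3+24 = 43
Cheapest is SUM → QRY → TOR → LAR → PIN at 40 min.

40 min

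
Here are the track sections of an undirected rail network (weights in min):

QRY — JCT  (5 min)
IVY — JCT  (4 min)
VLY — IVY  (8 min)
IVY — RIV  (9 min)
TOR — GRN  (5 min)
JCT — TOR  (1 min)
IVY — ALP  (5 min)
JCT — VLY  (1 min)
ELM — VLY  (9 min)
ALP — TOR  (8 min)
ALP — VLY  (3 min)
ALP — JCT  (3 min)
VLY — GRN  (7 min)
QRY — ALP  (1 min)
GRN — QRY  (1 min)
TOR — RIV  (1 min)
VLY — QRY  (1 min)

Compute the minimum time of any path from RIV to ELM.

12 min

Settle nodes by increasing distance from RIV:
RIV: 0
TOR: 1  (via RIV)
JCT: 2  (via TOR)
VLY: 3  (via JCT)
QRY: 4  (via VLY)
GRN: 5  (via QRY)
ALP: 5  (via JCT)
IVY: 6  (via JCT)
ELM: 12  (via VLY)
Shortest route: RIV → TOR → JCT → VLY → ELM = 12 min.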